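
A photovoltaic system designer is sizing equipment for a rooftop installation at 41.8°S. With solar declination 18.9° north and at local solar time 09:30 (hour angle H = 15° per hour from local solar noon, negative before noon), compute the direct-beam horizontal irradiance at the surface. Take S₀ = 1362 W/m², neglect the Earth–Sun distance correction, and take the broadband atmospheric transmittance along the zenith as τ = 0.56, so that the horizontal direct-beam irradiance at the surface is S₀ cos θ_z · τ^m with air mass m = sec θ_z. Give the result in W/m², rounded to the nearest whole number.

87 W/m²

Hour angle H = 15° × (9.5 − 12) = -37.50°.
cos θ_z = sin φ sin δ + cos φ cos δ cos H = (-0.6665)(0.3239) + (0.7455)(0.9461)(0.7934) = 0.3437.
Air mass m = 1/cos θ_z = 1/0.3437 = 2.910; τ^m = 0.56^2.910 = 0.1850.
Surface direct beam = 1362 × 0.3437 × 0.1850 = 86.60 W/m².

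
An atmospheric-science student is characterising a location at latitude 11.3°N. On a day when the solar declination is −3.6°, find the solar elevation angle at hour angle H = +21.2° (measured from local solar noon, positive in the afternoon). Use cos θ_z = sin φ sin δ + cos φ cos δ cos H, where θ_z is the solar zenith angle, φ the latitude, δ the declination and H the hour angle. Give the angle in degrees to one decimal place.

64.2°

With φ = 11.3°, δ = -3.6°, H = 21.20°: sin φ sin δ = -0.0123, cos φ cos δ cos H = 0.9124, so cos θ_z = 0.9001.
θ_z = arccos(0.9001) = 25.83°, so the elevation is 90° − 25.83° = 64.17°.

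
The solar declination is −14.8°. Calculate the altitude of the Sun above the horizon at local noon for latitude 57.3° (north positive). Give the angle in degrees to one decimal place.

At local solar noon the hour angle is zero, so the elevation is 90° − |φ − δ| = 90° − |57.3° − (-14.8°)| = 90° − 72.1° = 17.9°.

17.9°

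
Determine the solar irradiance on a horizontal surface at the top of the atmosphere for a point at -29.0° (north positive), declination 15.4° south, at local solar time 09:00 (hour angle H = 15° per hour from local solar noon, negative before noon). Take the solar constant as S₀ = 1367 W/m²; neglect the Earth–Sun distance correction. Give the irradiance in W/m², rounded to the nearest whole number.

Hour angle H = 15° × (9 − 12) = -45.00°.
With φ = -29.0°, δ = -15.4°, H = -45.00°: sin φ sin δ = 0.1287, cos φ cos δ cos H = 0.5962, so cos θ_z = 0.7249.
Top-of-atmosphere irradiance = S₀ cos θ_z = 1367 × 0.7249 = 990.94 W/m².

991 W/m²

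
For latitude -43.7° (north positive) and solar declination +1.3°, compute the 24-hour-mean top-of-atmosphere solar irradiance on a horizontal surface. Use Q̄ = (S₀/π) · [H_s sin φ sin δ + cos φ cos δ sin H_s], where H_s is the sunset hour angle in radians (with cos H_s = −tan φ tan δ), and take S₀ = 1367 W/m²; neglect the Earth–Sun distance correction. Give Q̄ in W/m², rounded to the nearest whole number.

304 W/m²

cos H_s = −tan(-43.7°) · tan(1.3°) = 0.0217, so H_s = arccos(0.0217) = 88.76°. In radians, H_s = 1.5492.
H_s sin φ sin δ = 1.5492 × -0.6909 × 0.0227 = -0.0243.
cos φ cos δ sin H_s = 0.7230 × 0.9997 × 0.9998 = 0.7226.
Q̄ = (1367/π) × (-0.0243 + 0.7226) = 435.13 × 0.6983 = 303.85 W/m².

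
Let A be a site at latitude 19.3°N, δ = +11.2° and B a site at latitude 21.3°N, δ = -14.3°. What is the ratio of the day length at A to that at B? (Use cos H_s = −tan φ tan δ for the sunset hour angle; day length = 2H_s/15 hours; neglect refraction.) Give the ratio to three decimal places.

1.115

A: H_s = arccos(−tan 19.3° · tan 11.2°) = 93.98°, so 2H_s/15 = 12.5307 h.
B: H_s = arccos(−tan 21.3° · tan -14.3°) = 84.30°, so 2H_s/15 = 11.2400 h.
Ratio A/B = 12.5307 / 11.2400 = 1.1148.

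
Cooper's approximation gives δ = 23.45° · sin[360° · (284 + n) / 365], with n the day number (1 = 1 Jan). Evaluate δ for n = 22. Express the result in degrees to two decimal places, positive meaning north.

360 × (284 + 22) / 365 = 301.808°; sin(301.808°) = -0.8498.
δ = 23.45 × -0.8498 = -19.928° ≈ -19.93°.

-19.93°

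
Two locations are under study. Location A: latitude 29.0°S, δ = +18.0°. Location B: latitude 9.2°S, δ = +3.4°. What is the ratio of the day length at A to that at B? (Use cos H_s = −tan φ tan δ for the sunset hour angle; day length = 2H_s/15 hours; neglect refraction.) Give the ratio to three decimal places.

0.890

A: H_s = arccos(−tan -29.0° · tan 18.0°) = 79.62°, so 2H_s/15 = 10.6160 h.
B: H_s = arccos(−tan -9.2° · tan 3.4°) = 89.45°, so 2H_s/15 = 11.9267 h.
Ratio A/B = 10.6160 / 11.9267 = 0.8901.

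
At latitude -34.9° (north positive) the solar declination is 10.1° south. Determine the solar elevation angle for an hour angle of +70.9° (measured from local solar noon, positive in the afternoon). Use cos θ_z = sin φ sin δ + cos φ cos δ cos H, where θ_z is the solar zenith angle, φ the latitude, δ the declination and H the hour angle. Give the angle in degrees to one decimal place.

21.4°

cos θ_z = sin φ sin δ + cos φ cos δ cos H = (-0.5721)(-0.1754) + (0.8202)(0.9845)(0.3272) = 0.3646.
θ_z = arccos(0.3646) = 68.62°, so the elevation is 90° − 68.62° = 21.38°.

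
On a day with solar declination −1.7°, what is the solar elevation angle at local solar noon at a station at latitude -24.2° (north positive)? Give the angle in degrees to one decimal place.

67.5°

At local solar noon the hour angle is zero, so the elevation is 90° − |φ − δ| = 90° − |-24.2° − (-1.7°)| = 90° − 22.5° = 67.5°.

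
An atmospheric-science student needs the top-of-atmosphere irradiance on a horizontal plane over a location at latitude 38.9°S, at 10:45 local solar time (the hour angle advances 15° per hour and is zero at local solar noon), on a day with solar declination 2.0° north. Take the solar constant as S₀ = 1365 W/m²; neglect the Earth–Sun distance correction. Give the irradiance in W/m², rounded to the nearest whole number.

Hour angle H = 15° × (10.75 − 12) = -18.75°.
cos θ_z = sin φ sin δ + cos φ cos δ cos H = (-0.6280)(0.0349) + (0.7782)(0.9994)(0.9469) = 0.7145.
Top-of-atmosphere irradiance = S₀ cos θ_z = 1365 × 0.7145 = 975.29 W/m².

975 W/m²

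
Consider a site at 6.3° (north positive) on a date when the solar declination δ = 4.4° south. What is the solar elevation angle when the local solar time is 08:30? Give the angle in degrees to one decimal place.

36.5°

Hour angle H = 15° × (8.5 − 12) = -52.50°.
cos θ_z = sin φ sin δ + cos φ cos δ cos H = (0.1097)(-0.0767) + (0.9940)(0.9971)(0.6088) = 0.5950.
θ_z = arccos(0.5950) = 53.49°, so the elevation is 90° − 53.49° = 36.51°.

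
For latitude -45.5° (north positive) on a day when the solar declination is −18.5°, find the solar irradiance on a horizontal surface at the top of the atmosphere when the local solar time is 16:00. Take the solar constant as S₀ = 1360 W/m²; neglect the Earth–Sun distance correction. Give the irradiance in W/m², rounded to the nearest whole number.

760 W/m²

Hour angle H = 15° × (16 − 12) = 60.00°.
cos θ_z = sin φ sin δ + cos φ cos δ cos H = (-0.7133)(-0.3173) + (0.7009)(0.9483)(0.5000) = 0.5587.
Top-of-atmosphere irradiance = S₀ cos θ_z = 1360 × 0.5587 = 759.83 W/m².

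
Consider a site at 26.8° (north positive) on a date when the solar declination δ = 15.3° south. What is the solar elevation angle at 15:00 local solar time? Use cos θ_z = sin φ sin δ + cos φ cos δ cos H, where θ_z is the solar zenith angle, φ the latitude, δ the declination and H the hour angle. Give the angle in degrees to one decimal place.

Hour angle H = 15° × (15 − 12) = 45.00°.
cos θ_z = sin φ sin δ + cos φ cos δ cos H = (0.4509)(-0.2639) + (0.8926)(0.9646)(0.7071) = 0.4898.
θ_z = arccos(0.4898) = 60.67°, so the elevation is 90° − 60.67° = 29.33°.

29.3°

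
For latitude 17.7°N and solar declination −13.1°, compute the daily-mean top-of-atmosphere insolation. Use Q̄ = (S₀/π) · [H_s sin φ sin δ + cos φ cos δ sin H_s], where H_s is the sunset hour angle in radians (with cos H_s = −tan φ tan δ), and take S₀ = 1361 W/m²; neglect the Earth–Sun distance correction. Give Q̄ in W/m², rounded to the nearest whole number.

−tan φ tan δ = −(0.3191)(-0.2327) = 0.0743; H_s = arccos(0.0743) = 85.74°. In radians, H_s = 1.4964.
H_s sin φ sin δ = 1.4964 × 0.3040 × -0.2267 = -0.1031.
cos φ cos δ sin H_s = 0.9527 × 0.9740 × 0.9972 = 0.9253.
Q̄ = (1361/π) × (-0.1031 + 0.9253) = 433.22 × 0.8222 = 356.19 W/m².

356 W/m²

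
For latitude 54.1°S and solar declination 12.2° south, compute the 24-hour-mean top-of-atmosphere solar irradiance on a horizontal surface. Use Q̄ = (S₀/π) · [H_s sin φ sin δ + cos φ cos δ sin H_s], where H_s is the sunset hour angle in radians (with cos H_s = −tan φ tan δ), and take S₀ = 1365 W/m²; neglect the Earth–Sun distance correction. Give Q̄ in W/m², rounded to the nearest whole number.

−tan φ tan δ = −(-1.3814)(-0.2162) = -0.2987; H_s = arccos(-0.2987) = 107.38°. In radians, H_s = 1.8741.
H_s sin φ sin δ = 1.8741 × -0.8100 × -0.2113 = 0.3208.
cos φ cos δ sin H_s = 0.5864 × 0.9774 × 0.9544 = 0.5470.
Q̄ = (1365/π) × (0.3208 + 0.5470) = 434.49 × 0.8678 = 377.05 W/m².

377 W/m²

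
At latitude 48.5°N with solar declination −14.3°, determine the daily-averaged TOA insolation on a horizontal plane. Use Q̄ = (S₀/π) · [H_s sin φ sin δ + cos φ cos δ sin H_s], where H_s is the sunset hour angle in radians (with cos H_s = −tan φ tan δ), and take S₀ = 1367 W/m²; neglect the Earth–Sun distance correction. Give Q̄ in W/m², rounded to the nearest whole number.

165 W/m²

The sunset hour angle satisfies cos H_s = −tan φ tan δ = 0.2881, giving H_s = 73.26°. In radians, H_s = 1.2786.
H_s sin φ sin δ = 1.2786 × 0.7490 × -0.2470 = -0.2365.
cos φ cos δ sin H_s = 0.6626 × 0.9690 × 0.9576 = 0.6148.
Q̄ = (1367/π) × (-0.2365 + 0.6148) = 435.13 × 0.3783 = 164.61 W/m².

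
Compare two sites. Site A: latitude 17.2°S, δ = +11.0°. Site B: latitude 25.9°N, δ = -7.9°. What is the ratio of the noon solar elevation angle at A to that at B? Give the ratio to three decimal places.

A: 90° − |-17.2 − (11.0)| = 61.80°.
B: 90° − |25.9 − (-7.9)| = 56.20°.
Ratio A/B = 61.8000 / 56.2000 = 1.0996.

1.100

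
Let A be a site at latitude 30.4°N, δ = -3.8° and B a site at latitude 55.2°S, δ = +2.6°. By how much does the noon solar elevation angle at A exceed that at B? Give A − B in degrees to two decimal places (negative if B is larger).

+23.60°

A: 90° − |30.4 − (-3.8)| = 55.80°.
B: 90° − |-55.2 − (2.6)| = 32.20°.
A − B = 55.80 − 32.20 = 23.60°.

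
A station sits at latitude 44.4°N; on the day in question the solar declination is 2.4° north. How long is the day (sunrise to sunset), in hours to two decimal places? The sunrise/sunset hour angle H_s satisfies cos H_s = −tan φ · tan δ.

cos H_s = −tan(44.4°) · tan(2.4°) = -0.0410, so H_s = arccos(-0.0410) = 92.35°.
Day length = 2 H_s / 15° h⁻¹ = 184.70° / 15 = 12.313 h.

12.31 hours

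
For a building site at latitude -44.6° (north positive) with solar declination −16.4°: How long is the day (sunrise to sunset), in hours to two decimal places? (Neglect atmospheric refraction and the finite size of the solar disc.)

The sunset hour angle satisfies cos H_s = −tan φ tan δ = -0.2902, giving H_s = 106.87°.
Day length = 2 H_s / 15° h⁻¹ = 213.74° / 15 = 14.249 h.

14.25 hours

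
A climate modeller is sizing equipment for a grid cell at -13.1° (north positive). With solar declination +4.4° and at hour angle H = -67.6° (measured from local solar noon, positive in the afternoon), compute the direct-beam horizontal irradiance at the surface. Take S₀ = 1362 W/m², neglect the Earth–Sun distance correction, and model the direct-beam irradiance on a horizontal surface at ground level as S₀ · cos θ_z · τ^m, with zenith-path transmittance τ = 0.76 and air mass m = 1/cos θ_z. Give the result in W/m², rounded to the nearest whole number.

221 W/m²

cos θ_z = sin(-13.1°) sin(4.4°) + cos(-13.1°) cos(4.4°) cos(-67.60°) = -0.0174 + 0.3701 = 0.3527.
Air mass m = 1/cos θ_z = 1/0.3527 = 2.835; τ^m = 0.76^2.835 = 0.4593.
Surface direct beam = 1362 × 0.3527 × 0.4593 = 220.64 W/m².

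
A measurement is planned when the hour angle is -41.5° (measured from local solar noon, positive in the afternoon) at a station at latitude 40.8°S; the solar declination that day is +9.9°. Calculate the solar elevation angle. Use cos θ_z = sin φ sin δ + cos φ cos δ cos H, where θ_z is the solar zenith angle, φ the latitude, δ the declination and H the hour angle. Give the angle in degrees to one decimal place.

26.5°

cos θ_z = sin(-40.8°) sin(9.9°) + cos(-40.8°) cos(9.9°) cos(-41.50°) = -0.1123 + 0.5585 = 0.4462.
θ_z = arccos(0.4462) = 63.50°, so the elevation is 90° − 63.50° = 26.50°.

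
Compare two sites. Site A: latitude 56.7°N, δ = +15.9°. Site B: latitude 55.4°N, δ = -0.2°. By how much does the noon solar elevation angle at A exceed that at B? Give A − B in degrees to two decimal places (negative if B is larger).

A: 90° − |56.7 − (15.9)| = 49.20°.
B: 90° − |55.4 − (-0.2)| = 34.40°.
A − B = 49.20 − 34.40 = 14.80°.

+14.80°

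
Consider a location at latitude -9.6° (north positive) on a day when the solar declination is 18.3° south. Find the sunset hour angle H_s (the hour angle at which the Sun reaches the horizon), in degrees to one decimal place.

cos H_s = −tan(-9.6°) · tan(-18.3°) = -0.0559, so H_s = arccos(-0.0559) = 93.20°.

93.2°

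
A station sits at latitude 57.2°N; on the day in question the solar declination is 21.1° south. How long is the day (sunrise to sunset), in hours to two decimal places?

−tan φ tan δ = −(1.5517)(-0.3859) = 0.5988; H_s = arccos(0.5988) = 53.22°.
Day length = 2 H_s / 15° h⁻¹ = 106.44° / 15 = 7.096 h.

7.10 hours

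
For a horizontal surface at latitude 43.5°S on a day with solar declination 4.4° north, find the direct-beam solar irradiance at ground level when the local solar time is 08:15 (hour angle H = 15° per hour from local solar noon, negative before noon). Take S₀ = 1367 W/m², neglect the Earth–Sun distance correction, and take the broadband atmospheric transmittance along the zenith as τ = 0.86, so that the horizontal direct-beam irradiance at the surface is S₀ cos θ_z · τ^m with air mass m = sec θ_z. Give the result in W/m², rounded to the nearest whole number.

310 W/m²

Hour angle H = 15° × (8.25 − 12) = -56.25°.
cos θ_z = sin φ sin δ + cos φ cos δ cos H = (-0.6884)(0.0767) + (0.7254)(0.9971)(0.5556) = 0.3491.
Air mass m = 1/cos θ_z = 1/0.3491 = 2.865; τ^m = 0.86^2.865 = 0.6491.
Surface direct beam = 1367 × 0.3491 × 0.6491 = 309.76 W/m².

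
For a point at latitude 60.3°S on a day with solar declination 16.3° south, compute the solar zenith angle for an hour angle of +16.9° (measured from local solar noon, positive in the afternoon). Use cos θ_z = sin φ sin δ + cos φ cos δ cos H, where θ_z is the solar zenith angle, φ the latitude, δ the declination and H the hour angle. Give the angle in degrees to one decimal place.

With φ = -60.3°, δ = -16.3°, H = 16.90°: sin φ sin δ = 0.2438, cos φ cos δ cos H = 0.4550, so cos θ_z = 0.6988.
θ_z = arccos(0.6988) = 45.67°.

45.7°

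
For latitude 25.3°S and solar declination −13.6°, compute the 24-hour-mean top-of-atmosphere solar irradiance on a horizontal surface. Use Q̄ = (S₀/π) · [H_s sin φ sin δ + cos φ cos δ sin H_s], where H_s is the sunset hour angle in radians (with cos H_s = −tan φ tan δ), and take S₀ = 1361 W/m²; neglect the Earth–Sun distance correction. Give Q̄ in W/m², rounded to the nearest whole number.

cos H_s = −tan(-25.3°) · tan(-13.6°) = -0.1144, so H_s = arccos(-0.1144) = 96.57°. In radians, H_s = 1.6855.
H_s sin φ sin δ = 1.6855 × -0.4274 × -0.2351 = 0.1694.
cos φ cos δ sin H_s = 0.9041 × 0.9720 × 0.9934 = 0.8730.
Q̄ = (1361/π) × (0.1694 + 0.8730) = 433.22 × 1.0424 = 451.59 W/m².

452 W/m²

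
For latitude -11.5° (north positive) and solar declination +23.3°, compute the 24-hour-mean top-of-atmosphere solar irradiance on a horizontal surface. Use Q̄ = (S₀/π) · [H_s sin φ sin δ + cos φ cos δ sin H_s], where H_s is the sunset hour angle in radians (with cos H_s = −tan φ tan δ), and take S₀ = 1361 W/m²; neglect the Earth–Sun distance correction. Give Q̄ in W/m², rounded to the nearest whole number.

The sunset hour angle satisfies cos H_s = −tan φ tan δ = 0.0876, giving H_s = 84.97°. In radians, H_s = 1.4830.
H_s sin φ sin δ = 1.4830 × -0.1994 × 0.3955 = -0.1170.
cos φ cos δ sin H_s = 0.9799 × 0.9184 × 0.9961 = 0.8964.
Q̄ = (1361/π) × (-0.1170 + 0.8964) = 433.22 × 0.7794 = 337.65 W/m².

338 W/m²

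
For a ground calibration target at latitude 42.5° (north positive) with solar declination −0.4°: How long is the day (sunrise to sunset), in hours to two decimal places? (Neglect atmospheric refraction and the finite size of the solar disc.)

The sunset hour angle satisfies cos H_s = −tan φ tan δ = 0.0064, giving H_s = 89.63°.
Day length = 2 H_s / 15° h⁻¹ = 179.26° / 15 = 11.951 h.

11.95 hours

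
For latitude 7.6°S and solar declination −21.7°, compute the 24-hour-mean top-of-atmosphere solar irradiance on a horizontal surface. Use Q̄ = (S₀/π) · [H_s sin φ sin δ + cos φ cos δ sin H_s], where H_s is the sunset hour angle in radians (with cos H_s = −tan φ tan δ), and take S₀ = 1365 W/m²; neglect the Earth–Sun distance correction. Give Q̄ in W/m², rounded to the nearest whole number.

cos H_s = −tan(-7.6°) · tan(-21.7°) = -0.0531, so H_s = arccos(-0.0531) = 93.04°. In radians, H_s = 1.6239.
H_s sin φ sin δ = 1.6239 × -0.1323 × -0.3697 = 0.0794.
cos φ cos δ sin H_s = 0.9912 × 0.9291 × 0.9986 = 0.9196.
Q̄ = (1365/π) × (0.0794 + 0.9196) = 434.49 × 0.9990 = 434.06 W/m².

434 W/m²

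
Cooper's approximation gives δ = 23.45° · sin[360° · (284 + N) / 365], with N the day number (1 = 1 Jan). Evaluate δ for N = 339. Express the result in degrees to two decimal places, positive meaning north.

-22.59°

360 × (284 + 339) / 365 = 614.466°; sin(614.466°) = -0.9635.
δ = 23.45 × -0.9635 = -22.594° ≈ -22.59°.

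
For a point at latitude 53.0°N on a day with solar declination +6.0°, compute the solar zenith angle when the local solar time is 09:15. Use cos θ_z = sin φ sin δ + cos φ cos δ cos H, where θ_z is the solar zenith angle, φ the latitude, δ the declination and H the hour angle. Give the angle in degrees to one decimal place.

57.8°

Hour angle H = 15° × (9.25 − 12) = -41.25°.
With φ = 53.0°, δ = 6.0°, H = -41.25°: sin φ sin δ = 0.0835, cos φ cos δ cos H = 0.4500, so cos θ_z = 0.5335.
θ_z = arccos(0.5335) = 57.76°.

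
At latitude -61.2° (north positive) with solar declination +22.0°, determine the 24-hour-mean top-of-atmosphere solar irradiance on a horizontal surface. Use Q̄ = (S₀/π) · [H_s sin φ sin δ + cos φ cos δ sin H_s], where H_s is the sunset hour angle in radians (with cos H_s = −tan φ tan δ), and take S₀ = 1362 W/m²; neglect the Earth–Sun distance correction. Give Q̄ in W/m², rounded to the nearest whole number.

25 W/m²

The sunset hour angle satisfies cos H_s = −tan φ tan δ = 0.7349, giving H_s = 42.70°. In radians, H_s = 0.7453.
H_s sin φ sin δ = 0.7453 × -0.8763 × 0.3746 = -0.2447.
cos φ cos δ sin H_s = 0.4818 × 0.9272 × 0.6782 = 0.3030.
Q̄ = (1362/π) × (-0.2447 + 0.3030) = 433.54 × 0.0583 = 25.28 W/m².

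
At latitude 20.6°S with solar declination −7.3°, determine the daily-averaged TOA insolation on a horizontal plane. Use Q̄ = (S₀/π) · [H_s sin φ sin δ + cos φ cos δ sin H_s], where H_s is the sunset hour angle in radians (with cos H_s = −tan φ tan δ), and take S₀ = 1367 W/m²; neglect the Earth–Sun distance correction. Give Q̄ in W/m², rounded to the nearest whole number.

−tan φ tan δ = −(-0.3759)(-0.1281) = -0.0482; H_s = arccos(-0.0482) = 92.76°. In radians, H_s = 1.6190.
H_s sin φ sin δ = 1.6190 × -0.3518 × -0.1271 = 0.0724.
cos φ cos δ sin H_s = 0.9361 × 0.9919 × 0.9988 = 0.9274.
Q̄ = (1367/π) × (0.0724 + 0.9274) = 435.13 × 0.9998 = 435.04 W/m².

435 W/m²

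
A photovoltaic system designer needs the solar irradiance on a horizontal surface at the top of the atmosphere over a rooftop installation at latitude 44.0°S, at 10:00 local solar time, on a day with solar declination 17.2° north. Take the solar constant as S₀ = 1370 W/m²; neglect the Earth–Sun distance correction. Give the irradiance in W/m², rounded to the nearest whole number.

534 W/m²

Hour angle H = 15° × (10 − 12) = -30.00°.
With φ = -44.0°, δ = 17.2°, H = -30.00°: sin φ sin δ = -0.2054, cos φ cos δ cos H = 0.5951, so cos θ_z = 0.3897.
Top-of-atmosphere irradiance = S₀ cos θ_z = 1370 × 0.3897 = 533.89 W/m².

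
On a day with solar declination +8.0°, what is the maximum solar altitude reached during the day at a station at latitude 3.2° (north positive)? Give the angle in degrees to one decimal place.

85.2°

At local solar noon the hour angle is zero, so the elevation is 90° − |φ − δ| = 90° − |3.2° − (8.0°)| = 90° − 4.8° = 85.2°.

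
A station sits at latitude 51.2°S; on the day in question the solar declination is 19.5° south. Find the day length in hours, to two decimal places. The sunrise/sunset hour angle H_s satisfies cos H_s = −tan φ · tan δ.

15.48 hours

−tan φ tan δ = −(-1.2437)(-0.3541) = -0.4404; H_s = arccos(-0.4404) = 116.13°.
Day length = 2 H_s / 15° h⁻¹ = 232.26° / 15 = 15.484 h.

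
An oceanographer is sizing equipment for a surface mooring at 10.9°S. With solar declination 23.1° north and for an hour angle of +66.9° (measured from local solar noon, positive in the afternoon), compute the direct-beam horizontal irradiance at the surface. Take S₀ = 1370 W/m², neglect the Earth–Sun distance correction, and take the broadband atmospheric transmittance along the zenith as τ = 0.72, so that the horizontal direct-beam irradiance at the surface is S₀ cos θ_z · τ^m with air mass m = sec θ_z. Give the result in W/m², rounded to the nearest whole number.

cos θ_z = sin φ sin δ + cos φ cos δ cos H = (-0.1891)(0.3923) + (0.9820)(0.9198)(0.3923) = 0.2802.
Air mass m = 1/cos θ_z = 1/0.2802 = 3.569; τ^m = 0.72^3.569 = 0.3096.
Surface direct beam = 1370 × 0.2802 × 0.3096 = 118.85 W/m².

119 W/m²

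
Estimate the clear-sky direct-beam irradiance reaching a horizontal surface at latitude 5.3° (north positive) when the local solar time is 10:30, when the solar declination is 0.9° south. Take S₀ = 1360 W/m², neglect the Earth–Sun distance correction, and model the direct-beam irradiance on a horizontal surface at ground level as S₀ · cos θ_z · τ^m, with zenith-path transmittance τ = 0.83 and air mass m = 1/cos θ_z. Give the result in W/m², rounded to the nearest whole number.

Hour angle H = 15° × (10.5 − 12) = -22.50°.
cos θ_z = sin φ sin δ + cos φ cos δ cos H = (0.0924)(-0.0157) + (0.9957)(0.9999)(0.9239) = 0.9184.
Air mass m = 1/cos θ_z = 1/0.9184 = 1.089; τ^m = 0.83^1.089 = 0.8163.
Surface direct beam = 1360 × 0.9184 × 0.8163 = 1019.58 W/m².

1020 W/m²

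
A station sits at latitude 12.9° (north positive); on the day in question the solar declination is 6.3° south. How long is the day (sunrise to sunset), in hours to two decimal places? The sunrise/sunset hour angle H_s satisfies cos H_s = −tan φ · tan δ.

cos H_s = −tan(12.9°) · tan(-6.3°) = 0.0253, so H_s = arccos(0.0253) = 88.55°.
Day length = 2 H_s / 15° h⁻¹ = 177.10° / 15 = 11.807 h.

11.81 hours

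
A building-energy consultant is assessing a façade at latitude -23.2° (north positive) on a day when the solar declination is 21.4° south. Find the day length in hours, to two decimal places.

13.29 hours

cos H_s = −tan(-23.2°) · tan(-21.4°) = -0.1680, so H_s = arccos(-0.1680) = 99.67°.
Day length = 2 H_s / 15° h⁻¹ = 199.34° / 15 = 13.289 h.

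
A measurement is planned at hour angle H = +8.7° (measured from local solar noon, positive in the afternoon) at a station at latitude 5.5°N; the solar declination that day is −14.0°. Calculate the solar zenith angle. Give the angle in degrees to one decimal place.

21.3°

cos θ_z = sin(5.5°) sin(-14.0°) + cos(5.5°) cos(-14.0°) cos(8.70°) = -0.0232 + 0.9547 = 0.9315.
θ_z = arccos(0.9315) = 21.33°.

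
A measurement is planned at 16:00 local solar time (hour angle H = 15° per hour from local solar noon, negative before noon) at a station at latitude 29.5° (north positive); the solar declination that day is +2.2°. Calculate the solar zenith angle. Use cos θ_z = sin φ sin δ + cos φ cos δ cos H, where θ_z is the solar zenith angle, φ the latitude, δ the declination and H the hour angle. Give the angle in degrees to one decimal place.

Hour angle H = 15° × (16 − 12) = 60.00°.
cos θ_z = sin φ sin δ + cos φ cos δ cos H = (0.4924)(0.0384) + (0.8704)(0.9993)(0.5000) = 0.4538.
θ_z = arccos(0.4538) = 63.01°.

63.0°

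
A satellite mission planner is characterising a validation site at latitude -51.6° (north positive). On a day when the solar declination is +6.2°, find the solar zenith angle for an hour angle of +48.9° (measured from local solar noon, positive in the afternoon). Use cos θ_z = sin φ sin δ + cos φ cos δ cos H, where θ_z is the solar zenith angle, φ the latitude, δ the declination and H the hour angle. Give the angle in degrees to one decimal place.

cos θ_z = sin φ sin δ + cos φ cos δ cos H = (-0.7837)(0.1080) + (0.6211)(0.9942)(0.6574) = 0.3213.
θ_z = arccos(0.3213) = 71.26°.

71.3°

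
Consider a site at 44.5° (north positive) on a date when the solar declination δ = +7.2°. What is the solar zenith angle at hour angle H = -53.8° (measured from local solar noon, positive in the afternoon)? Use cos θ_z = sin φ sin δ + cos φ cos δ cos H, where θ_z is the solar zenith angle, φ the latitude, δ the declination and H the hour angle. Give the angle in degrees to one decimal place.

59.6°

cos θ_z = sin φ sin δ + cos φ cos δ cos H = (0.7009)(0.1253) + (0.7133)(0.9921)(0.5906) = 0.5058.
θ_z = arccos(0.5058) = 59.62°.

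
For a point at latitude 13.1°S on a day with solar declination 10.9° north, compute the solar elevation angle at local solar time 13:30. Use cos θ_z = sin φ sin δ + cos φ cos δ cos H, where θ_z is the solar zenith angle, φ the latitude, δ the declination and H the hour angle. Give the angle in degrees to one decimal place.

57.2°

Hour angle H = 15° × (13.5 − 12) = 22.50°.
With φ = -13.1°, δ = 10.9°, H = 22.50°: sin φ sin δ = -0.0429, cos φ cos δ cos H = 0.8836, so cos θ_z = 0.8407.
θ_z = arccos(0.8407) = 32.79°, so the elevation is 90° − 32.79° = 57.21°.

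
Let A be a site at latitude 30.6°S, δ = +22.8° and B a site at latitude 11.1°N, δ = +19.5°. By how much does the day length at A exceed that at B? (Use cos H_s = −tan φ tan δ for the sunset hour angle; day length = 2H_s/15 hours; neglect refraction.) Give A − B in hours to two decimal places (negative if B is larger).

-2.45 h

A: H_s = arccos(−tan -30.6° · tan 22.8°) = 75.61°, so 2H_s/15 = 10.0813 h.
B: H_s = arccos(−tan 11.1° · tan 19.5°) = 93.98°, so 2H_s/15 = 12.5307 h.
A − B = 10.0813 − 12.5307 = -2.4494 h.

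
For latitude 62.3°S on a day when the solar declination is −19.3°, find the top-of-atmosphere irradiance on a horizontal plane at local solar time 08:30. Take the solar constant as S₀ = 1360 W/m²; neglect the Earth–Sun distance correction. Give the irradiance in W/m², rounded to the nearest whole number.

761 W/m²

Hour angle H = 15° × (8.5 − 12) = -52.50°.
With φ = -62.3°, δ = -19.3°, H = -52.50°: sin φ sin δ = 0.2926, cos φ cos δ cos H = 0.2671, so cos θ_z = 0.5597.
Top-of-atmosphere irradiance = S₀ cos θ_z = 1360 × 0.5597 = 761.19 W/m².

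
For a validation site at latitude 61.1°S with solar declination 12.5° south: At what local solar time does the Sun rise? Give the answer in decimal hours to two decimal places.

cos H_s = −tan(-61.1°) · tan(-12.5°) = -0.4016, so H_s = arccos(-0.4016) = 113.68°.
Sunrise is at 12 − H_s/15 = 12 − 7.579 = 4.421 h local solar time.

4.42 h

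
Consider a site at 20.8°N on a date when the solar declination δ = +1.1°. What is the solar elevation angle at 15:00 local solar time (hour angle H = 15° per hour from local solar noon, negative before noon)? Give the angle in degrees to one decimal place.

41.9°

Hour angle H = 15° × (15 − 12) = 45.00°.
cos θ_z = sin(20.8°) sin(1.1°) + cos(20.8°) cos(1.1°) cos(45.00°) = 0.0068 + 0.6609 = 0.6677.
θ_z = arccos(0.6677) = 48.11°, so the elevation is 90° − 48.11° = 41.89°.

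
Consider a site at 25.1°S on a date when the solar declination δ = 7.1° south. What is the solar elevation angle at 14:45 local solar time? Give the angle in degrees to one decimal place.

46.7°

Hour angle H = 15° × (14.75 − 12) = 41.25°.
cos θ_z = sin φ sin δ + cos φ cos δ cos H = (-0.4242)(-0.1236) + (0.9056)(0.9923)(0.7518) = 0.7280.
θ_z = arccos(0.7280) = 43.28°, so the elevation is 90° − 43.28° = 46.72°.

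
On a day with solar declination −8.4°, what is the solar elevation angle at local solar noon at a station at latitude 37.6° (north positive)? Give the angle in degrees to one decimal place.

At local solar noon the hour angle is zero, so the elevation is 90° − |φ − δ| = 90° − |37.6° − (-8.4°)| = 90° − 46.0° = 44.0°.

44.0°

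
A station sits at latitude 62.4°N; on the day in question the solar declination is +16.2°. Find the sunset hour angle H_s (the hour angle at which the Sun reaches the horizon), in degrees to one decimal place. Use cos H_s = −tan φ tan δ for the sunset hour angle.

123.8°

The sunset hour angle satisfies cos H_s = −tan φ tan δ = -0.5557, giving H_s = 123.76°.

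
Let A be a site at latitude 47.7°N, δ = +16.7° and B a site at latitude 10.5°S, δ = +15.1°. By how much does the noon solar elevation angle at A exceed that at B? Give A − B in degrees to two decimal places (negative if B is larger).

-5.40°

A: 90° − |47.7 − (16.7)| = 59.00°.
B: 90° − |-10.5 − (15.1)| = 64.40°.
A − B = 59.00 − 64.40 = -5.40°.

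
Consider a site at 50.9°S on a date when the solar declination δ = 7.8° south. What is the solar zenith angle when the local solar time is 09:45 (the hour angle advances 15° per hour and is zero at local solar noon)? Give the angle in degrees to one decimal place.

51.3°

Hour angle H = 15° × (9.75 − 12) = -33.75°.
cos θ_z = sin φ sin δ + cos φ cos δ cos H = (-0.7760)(-0.1357) + (0.6307)(0.9907)(0.8315) = 0.6249.
θ_z = arccos(0.6249) = 51.33°.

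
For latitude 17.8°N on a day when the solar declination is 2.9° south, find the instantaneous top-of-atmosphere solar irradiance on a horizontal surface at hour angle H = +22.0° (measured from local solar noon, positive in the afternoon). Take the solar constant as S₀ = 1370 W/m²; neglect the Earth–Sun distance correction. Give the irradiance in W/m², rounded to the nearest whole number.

With φ = 17.8°, δ = -2.9°, H = 22.00°: sin φ sin δ = -0.0155, cos φ cos δ cos H = 0.8817, so cos θ_z = 0.8662.
Top-of-atmosphere irradiance = S₀ cos θ_z = 1370 × 0.8662 = 1186.69 W/m².

1187 W/m²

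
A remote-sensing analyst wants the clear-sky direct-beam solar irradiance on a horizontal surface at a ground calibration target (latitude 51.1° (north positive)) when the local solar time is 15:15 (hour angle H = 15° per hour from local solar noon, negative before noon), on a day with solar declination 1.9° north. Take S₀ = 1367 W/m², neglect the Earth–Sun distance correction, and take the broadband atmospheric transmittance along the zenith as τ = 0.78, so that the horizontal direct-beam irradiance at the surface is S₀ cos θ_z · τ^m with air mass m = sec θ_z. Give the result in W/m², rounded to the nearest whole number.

342 W/m²

Hour angle H = 15° × (15.25 − 12) = 48.75°.
cos θ_z = sin φ sin δ + cos φ cos δ cos H = (0.7782)(0.0332) + (0.6280)(0.9995)(0.6593) = 0.4397.
Air mass m = 1/cos θ_z = 1/0.4397 = 2.274; τ^m = 0.78^2.274 = 0.5684.
Surface direct beam = 1367 × 0.4397 × 0.5684 = 341.65 W/m².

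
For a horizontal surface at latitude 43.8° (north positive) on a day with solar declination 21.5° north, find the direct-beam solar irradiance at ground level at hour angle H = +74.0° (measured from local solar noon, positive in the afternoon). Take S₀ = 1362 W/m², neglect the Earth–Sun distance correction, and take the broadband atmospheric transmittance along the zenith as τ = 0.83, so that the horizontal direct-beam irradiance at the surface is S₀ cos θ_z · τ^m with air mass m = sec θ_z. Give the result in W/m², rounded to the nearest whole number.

391 W/m²

cos θ_z = sin φ sin δ + cos φ cos δ cos H = (0.6921)(0.3665) + (0.7218)(0.9304)(0.2756) = 0.4387.
Air mass m = 1/cos θ_z = 1/0.4387 = 2.279; τ^m = 0.83^2.279 = 0.6540.
Surface direct beam = 1362 × 0.4387 × 0.6540 = 390.77 W/m².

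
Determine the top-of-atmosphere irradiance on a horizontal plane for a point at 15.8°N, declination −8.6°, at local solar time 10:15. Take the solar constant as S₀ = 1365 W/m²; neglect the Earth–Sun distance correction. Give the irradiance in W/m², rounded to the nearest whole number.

Hour angle H = 15° × (10.25 − 12) = -26.25°.
cos θ_z = sin φ sin δ + cos φ cos δ cos H = (0.2723)(-0.1495) + (0.9622)(0.9888)(0.8969) = 0.8126.
Top-of-atmosphere irradiance = S₀ cos θ_z = 1365 × 0.8126 = 1109.20 W/m².

1109 W/m²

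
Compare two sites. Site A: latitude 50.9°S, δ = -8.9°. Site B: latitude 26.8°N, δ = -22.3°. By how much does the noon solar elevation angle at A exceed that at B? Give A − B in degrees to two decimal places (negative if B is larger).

A: 90° − |-50.9 − (-8.9)| = 48.00°.
B: 90° − |26.8 − (-22.3)| = 40.90°.
A − B = 48.00 − 40.90 = 7.10°.

+7.10°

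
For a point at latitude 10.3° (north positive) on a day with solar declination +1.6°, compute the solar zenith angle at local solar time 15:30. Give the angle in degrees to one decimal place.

Hour angle H = 15° × (15.5 − 12) = 52.50°.
cos θ_z = sin(10.3°) sin(1.6°) + cos(10.3°) cos(1.6°) cos(52.50°) = 0.0050 + 0.5987 = 0.6037.
θ_z = arccos(0.6037) = 52.86°.

52.9°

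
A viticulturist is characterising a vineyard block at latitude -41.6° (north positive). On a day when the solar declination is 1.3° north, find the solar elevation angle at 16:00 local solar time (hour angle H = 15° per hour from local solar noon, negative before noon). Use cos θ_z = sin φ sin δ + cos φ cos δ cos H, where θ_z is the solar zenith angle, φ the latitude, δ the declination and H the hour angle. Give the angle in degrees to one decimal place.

Hour angle H = 15° × (16 − 12) = 60.00°.
cos θ_z = sin(-41.6°) sin(1.3°) + cos(-41.6°) cos(1.3°) cos(60.00°) = -0.0151 + 0.3738 = 0.3587.
θ_z = arccos(0.3587) = 68.98°, so the elevation is 90° − 68.98° = 21.02°.

21.0°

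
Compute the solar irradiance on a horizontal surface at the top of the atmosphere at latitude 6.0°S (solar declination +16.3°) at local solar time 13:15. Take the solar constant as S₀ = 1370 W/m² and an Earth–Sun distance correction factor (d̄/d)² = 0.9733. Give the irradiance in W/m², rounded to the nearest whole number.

Hour angle H = 15° × (13.25 − 12) = 18.75°.
With φ = -6.0°, δ = 16.3°, H = 18.75°: sin φ sin δ = -0.0293, cos φ cos δ cos H = 0.9039, so cos θ_z = 0.8746.
Top-of-atmosphere irradiance = S₀ (d̄/d)² cos θ_z = 1370 × 0.9733 × 0.8746 = 1166.21 W/m².

1166 W/m²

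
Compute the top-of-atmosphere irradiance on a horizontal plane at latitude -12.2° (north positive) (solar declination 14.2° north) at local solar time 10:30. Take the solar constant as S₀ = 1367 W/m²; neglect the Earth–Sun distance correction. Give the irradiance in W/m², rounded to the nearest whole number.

Hour angle H = 15° × (10.5 − 12) = -22.50°.
With φ = -12.2°, δ = 14.2°, H = -22.50°: sin φ sin δ = -0.0518, cos φ cos δ cos H = 0.8754, so cos θ_z = 0.8236.
Top-of-atmosphere irradiance = S₀ cos θ_z = 1367 × 0.8236 = 1125.86 W/m².

1126 W/m²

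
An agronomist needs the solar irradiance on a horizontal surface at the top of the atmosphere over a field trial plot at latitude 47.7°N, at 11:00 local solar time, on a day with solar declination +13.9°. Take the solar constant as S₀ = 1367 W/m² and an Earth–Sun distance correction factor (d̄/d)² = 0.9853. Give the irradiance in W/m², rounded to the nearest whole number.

1089 W/m²

Hour angle H = 15° × (11 − 12) = -15.00°.
cos θ_z = sin φ sin δ + cos φ cos δ cos H = (0.7396)(0.2402) + (0.6730)(0.9707)(0.9659) = 0.8087.
Top-of-atmosphere irradiance = S₀ (d̄/d)² cos θ_z = 1367 × 0.9853 × 0.8087 = 1089.24 W/m².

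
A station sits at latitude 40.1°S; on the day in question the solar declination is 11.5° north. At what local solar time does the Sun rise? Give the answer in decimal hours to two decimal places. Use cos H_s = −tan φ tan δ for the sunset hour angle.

cos H_s = −tan(-40.1°) · tan(11.5°) = 0.1713, so H_s = arccos(0.1713) = 80.14°.
Sunrise is at 12 − H_s/15 = 12 − 5.343 = 6.657 h local solar time.

6.66 h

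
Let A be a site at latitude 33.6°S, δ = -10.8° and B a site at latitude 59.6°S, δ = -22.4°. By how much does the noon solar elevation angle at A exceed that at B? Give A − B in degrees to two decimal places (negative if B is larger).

A: 90° − |-33.6 − (-10.8)| = 67.20°.
B: 90° − |-59.6 − (-22.4)| = 52.80°.
A − B = 67.20 − 52.80 = 14.40°.

+14.40°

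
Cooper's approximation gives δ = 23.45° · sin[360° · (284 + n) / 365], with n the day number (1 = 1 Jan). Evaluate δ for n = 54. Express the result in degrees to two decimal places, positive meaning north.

360 × (284 + 54) / 365 = 333.370°; sin(333.370°) = -0.4482.
δ = 23.45 × -0.4482 = -10.510° ≈ -10.51°.

-10.51°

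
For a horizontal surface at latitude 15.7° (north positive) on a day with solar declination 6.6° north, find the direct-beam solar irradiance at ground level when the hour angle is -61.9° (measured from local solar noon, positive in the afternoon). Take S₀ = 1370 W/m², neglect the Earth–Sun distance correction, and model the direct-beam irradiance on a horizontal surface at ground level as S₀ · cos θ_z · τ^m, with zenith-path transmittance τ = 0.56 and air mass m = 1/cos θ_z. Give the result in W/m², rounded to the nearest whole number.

198 W/m²

cos θ_z = sin(15.7°) sin(6.6°) + cos(15.7°) cos(6.6°) cos(-61.90°) = 0.0311 + 0.4504 = 0.4815.
Air mass m = 1/cos θ_z = 1/0.4815 = 2.077; τ^m = 0.56^2.077 = 0.2999.
Surface direct beam = 1370 × 0.4815 × 0.2999 = 197.83 W/m².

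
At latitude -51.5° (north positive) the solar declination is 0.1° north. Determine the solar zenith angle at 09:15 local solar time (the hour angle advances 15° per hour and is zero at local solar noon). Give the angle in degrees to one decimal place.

Hour angle H = 15° × (9.25 − 12) = -41.25°.
cos θ_z = sin φ sin δ + cos φ cos δ cos H = (-0.7826)(0.0017) + (0.6225)(1.0000)(0.7518) = 0.4667.
θ_z = arccos(0.4667) = 62.18°.

62.2°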